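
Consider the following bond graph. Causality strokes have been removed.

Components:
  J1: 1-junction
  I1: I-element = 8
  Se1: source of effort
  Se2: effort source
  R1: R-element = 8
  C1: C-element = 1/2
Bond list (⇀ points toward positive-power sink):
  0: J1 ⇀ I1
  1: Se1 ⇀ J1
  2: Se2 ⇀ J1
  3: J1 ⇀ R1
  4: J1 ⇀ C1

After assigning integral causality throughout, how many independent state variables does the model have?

bond 1 |J1  (Se1 (Se) sets effort on bond)
bond 2 |J1  (source Se2 imposes e)
bond 0 |I1  (I1 integral (f out))
bond 3 |J1  (common-f at J1 fixed by 0)
bond 4 |J1  (J1: bond 0 brought flow, rest push out)

2  (C1, I1 all integral)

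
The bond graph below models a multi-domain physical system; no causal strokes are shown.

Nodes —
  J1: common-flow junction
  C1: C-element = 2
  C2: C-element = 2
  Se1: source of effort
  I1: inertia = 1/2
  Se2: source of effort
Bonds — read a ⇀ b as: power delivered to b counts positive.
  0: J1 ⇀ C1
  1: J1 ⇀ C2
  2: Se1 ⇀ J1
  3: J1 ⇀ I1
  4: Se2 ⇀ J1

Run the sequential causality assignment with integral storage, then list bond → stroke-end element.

bond 2 stroke→J1  (Se1 (Se) sets effort on bond)
bond 4 stroke→J1  (Se2 (Se) sets effort on bond)
bond 0 stroke→J1  (C1 integral (e out))
bond 1 stroke→J1  (C2 outputs effort q/C2)
bond 3 stroke→I1  (closing 1-jn rule on J1)

bond 0 stroke at J1
bond 1 stroke at J1
bond 2 stroke at J1
bond 3 stroke at I1
bond 4 stroke at J1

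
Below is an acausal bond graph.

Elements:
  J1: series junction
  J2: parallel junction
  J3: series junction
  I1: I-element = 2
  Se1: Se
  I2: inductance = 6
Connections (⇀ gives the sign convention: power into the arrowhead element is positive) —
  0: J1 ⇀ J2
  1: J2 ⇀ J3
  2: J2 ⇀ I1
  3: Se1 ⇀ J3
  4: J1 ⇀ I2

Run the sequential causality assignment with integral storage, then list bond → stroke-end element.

b0 stroke→J1
b1 stroke→J2
b2 stroke→I1
b3 stroke→J3
b4 stroke→I2

β3 |J3  (source Se1 imposes e)
β1 |J2  (closing 1-jn rule on J3)
β0 |J1  (0-jn J2 has e-setter on 1)
β2 |I1  (common-e at J2 fixed by 1)
β4 |I2  (J1 needs exactly one f-in)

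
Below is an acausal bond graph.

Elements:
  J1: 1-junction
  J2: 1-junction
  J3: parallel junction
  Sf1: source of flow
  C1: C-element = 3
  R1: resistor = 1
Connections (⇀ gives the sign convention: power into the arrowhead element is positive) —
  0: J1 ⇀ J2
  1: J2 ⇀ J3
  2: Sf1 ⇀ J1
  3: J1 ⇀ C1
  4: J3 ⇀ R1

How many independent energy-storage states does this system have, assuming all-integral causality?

1  (C1 all integral)

bond 2 |Sf1  (Sf1 fixes flow; stroke at Sf1)
bond 0 |J1  (common-f at J1 fixed by 2)
bond 3 |J1  (common-f at J1 fixed by 2)
bond 1 |J2  (J2 flow already set via bond 0)
bond 4 |J3  (J3: last free bond brings effort in)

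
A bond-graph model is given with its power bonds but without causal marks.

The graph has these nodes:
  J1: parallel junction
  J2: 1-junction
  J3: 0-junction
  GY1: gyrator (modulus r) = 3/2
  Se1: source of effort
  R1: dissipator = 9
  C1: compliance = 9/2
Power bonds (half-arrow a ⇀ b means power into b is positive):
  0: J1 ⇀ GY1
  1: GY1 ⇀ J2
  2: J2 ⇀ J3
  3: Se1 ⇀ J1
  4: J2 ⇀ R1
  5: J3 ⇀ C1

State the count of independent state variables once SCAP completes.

1  (C1 all integral)

bond 3 →J1  (Se1 fixes effort; stroke away)
bond 0 →GY1  (J1: bond 3 brought effort, rest push out)
bond 1 →GY1  (GY GY1: same side as bond 0)
bond 2 →J2  (J2: bond 1 brought flow, rest push out)
bond 4 →J2  (common-f at J2 fixed by 1)
bond 5 →J3  (closing 0-jn rule on J3)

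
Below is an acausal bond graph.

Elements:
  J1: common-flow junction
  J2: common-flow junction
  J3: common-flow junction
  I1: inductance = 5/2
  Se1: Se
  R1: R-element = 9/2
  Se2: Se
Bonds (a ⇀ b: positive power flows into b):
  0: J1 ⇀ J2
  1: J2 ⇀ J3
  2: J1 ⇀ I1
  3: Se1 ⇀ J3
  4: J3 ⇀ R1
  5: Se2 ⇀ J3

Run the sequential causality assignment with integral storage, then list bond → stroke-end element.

b3 |J3  (Se1 (Se) sets effort on bond)
b5 |J3  (Se2: effort source, stroke at far end)
b2 |I1  (I1 integral (f out))
b0 |J1  (common-f at J1 fixed by 2)
b1 |J2  (J2: bond 0 brought flow, rest push out)
b4 |J3  (1-jn J3 has f-setter on 1)

bond 0 |J1
bond 1 |J2
bond 2 |I1
bond 3 |J3
bond 4 |J3
bond 5 |J3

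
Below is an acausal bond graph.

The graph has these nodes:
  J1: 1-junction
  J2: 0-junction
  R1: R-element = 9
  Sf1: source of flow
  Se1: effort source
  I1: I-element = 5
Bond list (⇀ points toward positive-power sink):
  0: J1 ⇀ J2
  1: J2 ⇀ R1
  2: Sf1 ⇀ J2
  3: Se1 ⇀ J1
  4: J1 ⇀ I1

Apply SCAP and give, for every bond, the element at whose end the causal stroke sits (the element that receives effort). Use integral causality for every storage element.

bond 0 |J1
bond 1 |J2
bond 2 |Sf1
bond 3 |J1
bond 4 |I1

β2 stroke→Sf1  (Sf1 (Sf) sets flow on bond)
β3 stroke→J1  (Se1 (Se) sets effort on bond)
β4 stroke→I1  (I1: I, integral causality)
β0 stroke→J1  (common-f at J1 fixed by 4)
β1 stroke→J2  (J2 needs exactly one e-in)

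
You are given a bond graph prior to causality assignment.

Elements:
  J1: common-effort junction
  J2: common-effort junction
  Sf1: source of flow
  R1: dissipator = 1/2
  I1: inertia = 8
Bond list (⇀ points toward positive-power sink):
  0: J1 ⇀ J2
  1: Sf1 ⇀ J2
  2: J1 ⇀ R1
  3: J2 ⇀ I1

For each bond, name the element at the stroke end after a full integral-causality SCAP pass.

b0 stroke→J2
b1 stroke→Sf1
b2 stroke→J1
b3 stroke→I1

#1 →Sf1  (source Sf1 imposes f)
#3 →I1  (prefer integral on I1)
#0 →J2  (J2 needs exactly one e-in)
#2 →J1  (J1 needs exactly one e-in)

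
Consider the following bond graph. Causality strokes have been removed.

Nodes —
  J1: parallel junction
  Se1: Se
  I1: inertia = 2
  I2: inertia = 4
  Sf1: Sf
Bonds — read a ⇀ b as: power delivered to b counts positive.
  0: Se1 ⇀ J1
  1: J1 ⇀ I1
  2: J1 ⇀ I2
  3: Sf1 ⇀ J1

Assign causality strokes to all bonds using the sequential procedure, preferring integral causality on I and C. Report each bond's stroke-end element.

β0 stroke→J1  (Se1 (Se) sets effort on bond)
β3 stroke→Sf1  (Sf1 (Sf) sets flow on bond)
β1 stroke→I1  (J1: bond 0 brought effort, rest push out)
β2 stroke→I2  (J1 effort already set via bond 0)

#0 |J1
#1 |I1
#2 |I2
#3 |Sf1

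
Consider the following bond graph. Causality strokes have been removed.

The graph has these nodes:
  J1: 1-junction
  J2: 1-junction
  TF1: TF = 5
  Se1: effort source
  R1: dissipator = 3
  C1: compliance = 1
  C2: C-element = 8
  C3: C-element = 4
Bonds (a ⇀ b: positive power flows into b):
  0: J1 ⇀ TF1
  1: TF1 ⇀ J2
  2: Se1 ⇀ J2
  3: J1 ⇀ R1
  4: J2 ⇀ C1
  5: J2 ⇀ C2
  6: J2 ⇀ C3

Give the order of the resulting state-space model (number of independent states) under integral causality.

β2 stroke at J2  (Se1 (Se) sets effort on bond)
β4 stroke at J2  (C1: C, integral causality)
β5 stroke at J2  (C2 outputs effort q/C2)
β6 stroke at J2  (C3: C, integral causality)
β1 stroke at TF1  (only one flow-in slot at J2)
β0 stroke at J1  (through TF1, causality passes straight; one stroke at TF1)
β3 stroke at R1  (closing 1-jn rule on J1)

3  (C1, C2, C3 all integral)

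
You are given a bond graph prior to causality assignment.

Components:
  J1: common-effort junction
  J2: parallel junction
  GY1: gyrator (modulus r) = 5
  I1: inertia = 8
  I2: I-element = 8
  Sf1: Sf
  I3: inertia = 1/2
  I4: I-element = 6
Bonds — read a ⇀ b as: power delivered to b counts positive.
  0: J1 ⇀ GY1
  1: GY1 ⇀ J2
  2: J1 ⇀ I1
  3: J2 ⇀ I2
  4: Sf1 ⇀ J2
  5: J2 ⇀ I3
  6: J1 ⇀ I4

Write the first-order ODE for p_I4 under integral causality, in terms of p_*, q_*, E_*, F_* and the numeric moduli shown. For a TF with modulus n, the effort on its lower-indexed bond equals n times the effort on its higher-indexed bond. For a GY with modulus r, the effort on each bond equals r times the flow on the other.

dp_I4/dt = -5*F_Sf1 + 5*p_I2/8 + 10*p_I3

b4 →Sf1  (Sf1 fixes flow; stroke at Sf1)
b2 →I1  (prefer integral on I1)
b3 →I2  (I2 integral (f out))
b5 →I3  (I3 outputs flow p/I3)
b1 →J2  (J2: last free bond brings effort in)
b0 →J1  (GY GY1: same side as bond 1)
b6 →I4  (J1: bond 0 brought effort, rest push out)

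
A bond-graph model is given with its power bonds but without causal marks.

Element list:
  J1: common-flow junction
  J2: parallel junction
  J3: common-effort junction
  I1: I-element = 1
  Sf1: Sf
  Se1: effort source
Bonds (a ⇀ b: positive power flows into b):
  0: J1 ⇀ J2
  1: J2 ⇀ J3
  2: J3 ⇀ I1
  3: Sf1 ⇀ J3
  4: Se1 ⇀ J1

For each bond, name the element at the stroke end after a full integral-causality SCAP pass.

bond 0 stroke→J2
bond 1 stroke→J3
bond 2 stroke→I1
bond 3 stroke→Sf1
bond 4 stroke→J1

#3 stroke→Sf1  (source Sf1 imposes f)
#4 stroke→J1  (Se1 fixes effort; stroke away)
#0 stroke→J2  (only one flow-in slot at J1)
#1 stroke→J3  (J2 effort already set via bond 0)
#2 stroke→I1  (common-e at J3 fixed by 1)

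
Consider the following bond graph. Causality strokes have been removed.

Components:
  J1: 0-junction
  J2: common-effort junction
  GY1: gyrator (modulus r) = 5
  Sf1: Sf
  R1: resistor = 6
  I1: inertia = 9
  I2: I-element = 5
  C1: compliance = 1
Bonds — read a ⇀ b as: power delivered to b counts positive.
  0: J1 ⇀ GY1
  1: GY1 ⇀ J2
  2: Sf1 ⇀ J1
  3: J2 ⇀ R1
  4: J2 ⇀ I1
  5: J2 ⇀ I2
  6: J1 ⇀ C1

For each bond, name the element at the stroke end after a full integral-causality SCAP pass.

b2 |Sf1  (source Sf1 imposes f)
b4 |I1  (I1: I, integral causality)
b5 |I2  (prefer integral on I2)
b6 |J1  (C1: C, integral causality)
b0 |GY1  (J1: bond 6 brought effort, rest push out)
b1 |GY1  (GY GY1: same side as bond 0)
b3 |J2  (closing 0-jn rule on J2)

bond 0 →GY1
bond 1 →GY1
bond 2 →Sf1
bond 3 →J2
bond 4 →I1
bond 5 →I2
bond 6 →J1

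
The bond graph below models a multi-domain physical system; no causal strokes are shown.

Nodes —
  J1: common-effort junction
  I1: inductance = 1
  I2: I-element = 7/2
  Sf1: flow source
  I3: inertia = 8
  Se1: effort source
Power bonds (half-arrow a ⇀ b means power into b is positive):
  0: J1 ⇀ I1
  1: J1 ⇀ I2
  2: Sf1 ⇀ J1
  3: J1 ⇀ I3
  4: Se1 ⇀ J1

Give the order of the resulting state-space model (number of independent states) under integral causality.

b2 stroke→Sf1  (Sf1 (Sf) sets flow on bond)
b4 stroke→J1  (source Se1 imposes e)
b0 stroke→I1  (J1 effort already set via bond 4)
b1 stroke→I2  (J1 effort already set via bond 4)
b3 stroke→I3  (0-jn J1 has e-setter on 4)

3  (I1, I2, I3 all integral)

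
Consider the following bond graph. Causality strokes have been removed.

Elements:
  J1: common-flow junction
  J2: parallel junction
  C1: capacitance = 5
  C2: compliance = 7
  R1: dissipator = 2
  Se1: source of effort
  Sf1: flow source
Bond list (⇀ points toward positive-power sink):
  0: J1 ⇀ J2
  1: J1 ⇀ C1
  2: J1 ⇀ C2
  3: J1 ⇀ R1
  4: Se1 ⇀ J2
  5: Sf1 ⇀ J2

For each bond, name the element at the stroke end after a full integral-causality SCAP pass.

β0 |J1
β1 |J1
β2 |J1
β3 |R1
β4 |J2
β5 |Sf1

#4 →J2  (source Se1 imposes e)
#5 →Sf1  (Sf1 (Sf) sets flow on bond)
#0 →J1  (J2: bond 4 brought effort, rest push out)
#1 →J1  (C1 outputs effort q/C1)
#2 →J1  (C2 integral (e out))
#3 →R1  (only one flow-in slot at J1)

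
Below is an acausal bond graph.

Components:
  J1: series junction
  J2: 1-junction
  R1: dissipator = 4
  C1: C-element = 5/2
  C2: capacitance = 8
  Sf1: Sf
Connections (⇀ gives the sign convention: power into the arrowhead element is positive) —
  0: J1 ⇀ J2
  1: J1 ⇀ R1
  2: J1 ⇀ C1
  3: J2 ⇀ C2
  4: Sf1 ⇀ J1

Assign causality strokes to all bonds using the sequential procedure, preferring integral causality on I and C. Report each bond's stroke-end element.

#0 stroke→J1
#1 stroke→J1
#2 stroke→J1
#3 stroke→J2
#4 stroke→Sf1

β4 →Sf1  (Sf1: flow source, stroke at near end)
β0 →J1  (1-jn J1 has f-setter on 4)
β1 →J1  (common-f at J1 fixed by 4)
β2 →J1  (1-jn J1 has f-setter on 4)
β3 →J2  (J2: bond 0 brought flow, rest push out)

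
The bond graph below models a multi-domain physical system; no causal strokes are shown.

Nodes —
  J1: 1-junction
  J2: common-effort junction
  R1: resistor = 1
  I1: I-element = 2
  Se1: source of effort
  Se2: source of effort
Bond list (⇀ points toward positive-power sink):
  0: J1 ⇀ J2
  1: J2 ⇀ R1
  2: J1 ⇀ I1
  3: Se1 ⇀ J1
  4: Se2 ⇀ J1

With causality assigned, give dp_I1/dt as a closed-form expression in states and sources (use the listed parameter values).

bond 3 stroke→J1  (source Se1 imposes e)
bond 4 stroke→J1  (Se2 fixes effort; stroke away)
bond 2 stroke→I1  (I1 outputs flow p/I1)
bond 0 stroke→J1  (1-jn J1 has f-setter on 2)
bond 1 stroke→J2  (closing 0-jn rule on J2)

dp_I1/dt = E_Se1 + E_Se2 - p_I1/2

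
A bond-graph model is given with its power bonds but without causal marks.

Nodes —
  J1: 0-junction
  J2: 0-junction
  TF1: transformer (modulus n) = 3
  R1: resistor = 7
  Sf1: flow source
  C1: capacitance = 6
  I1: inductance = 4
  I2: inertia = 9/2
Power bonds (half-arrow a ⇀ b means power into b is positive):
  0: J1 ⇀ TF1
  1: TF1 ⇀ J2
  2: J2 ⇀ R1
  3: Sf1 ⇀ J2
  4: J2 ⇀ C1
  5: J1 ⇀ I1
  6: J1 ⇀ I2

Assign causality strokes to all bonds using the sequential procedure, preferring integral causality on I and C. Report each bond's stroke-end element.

β3 stroke at Sf1  (Sf1: flow source, stroke at near end)
β4 stroke at J2  (prefer integral on C1)
β1 stroke at TF1  (0-jn J2 has e-setter on 4)
β2 stroke at R1  (common-e at J2 fixed by 4)
β0 stroke at J1  (TF1: transformer flips bond 1)
β5 stroke at I1  (J1 effort already set via bond 0)
β6 stroke at I2  (common-e at J1 fixed by 0)

β0 stroke→J1
β1 stroke→TF1
β2 stroke→R1
β3 stroke→Sf1
β4 stroke→J2
β5 stroke→I1
β6 stroke→I2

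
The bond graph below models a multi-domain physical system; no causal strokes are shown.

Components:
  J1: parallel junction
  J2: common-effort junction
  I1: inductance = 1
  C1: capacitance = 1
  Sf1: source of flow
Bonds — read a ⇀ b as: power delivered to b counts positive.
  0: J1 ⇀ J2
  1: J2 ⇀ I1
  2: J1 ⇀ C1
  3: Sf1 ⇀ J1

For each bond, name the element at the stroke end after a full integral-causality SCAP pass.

#0 |J2
#1 |I1
#2 |J1
#3 |Sf1

b3 →Sf1  (Sf1 (Sf) sets flow on bond)
b1 →I1  (prefer integral on I1)
b0 →J2  (only one effort-in slot at J2)
b2 →J1  (J1 needs exactly one e-in)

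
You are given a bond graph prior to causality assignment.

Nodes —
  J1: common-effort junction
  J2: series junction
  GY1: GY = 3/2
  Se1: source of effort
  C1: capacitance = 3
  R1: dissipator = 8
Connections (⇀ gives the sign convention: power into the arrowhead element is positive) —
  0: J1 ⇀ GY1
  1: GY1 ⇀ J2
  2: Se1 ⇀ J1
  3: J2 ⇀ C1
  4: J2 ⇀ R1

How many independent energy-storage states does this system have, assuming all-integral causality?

bond 2 →J1  (Se1 (Se) sets effort on bond)
bond 0 →GY1  (0-jn J1 has e-setter on 2)
bond 1 →GY1  (through GY1, causality inverts; strokes same side of GY1)
bond 3 →J2  (J2 flow already set via bond 1)
bond 4 →J2  (common-f at J2 fixed by 1)

1  (C1 all integral)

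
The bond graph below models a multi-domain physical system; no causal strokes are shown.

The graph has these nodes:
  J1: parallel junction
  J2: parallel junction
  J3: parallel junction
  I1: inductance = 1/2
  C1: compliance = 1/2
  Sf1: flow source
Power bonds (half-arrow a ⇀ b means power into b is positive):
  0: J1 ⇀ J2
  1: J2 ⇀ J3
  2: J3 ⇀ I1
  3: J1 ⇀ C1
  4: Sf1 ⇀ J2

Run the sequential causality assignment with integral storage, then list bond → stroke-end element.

bond 4 →Sf1  (source Sf1 imposes f)
bond 2 →I1  (I1 outputs flow p/I1)
bond 1 →J3  (closing 0-jn rule on J3)
bond 0 →J2  (J2 needs exactly one e-in)
bond 3 →J1  (only one effort-in slot at J1)

b0 →J2
b1 →J3
b2 →I1
b3 →J1
b4 →Sf1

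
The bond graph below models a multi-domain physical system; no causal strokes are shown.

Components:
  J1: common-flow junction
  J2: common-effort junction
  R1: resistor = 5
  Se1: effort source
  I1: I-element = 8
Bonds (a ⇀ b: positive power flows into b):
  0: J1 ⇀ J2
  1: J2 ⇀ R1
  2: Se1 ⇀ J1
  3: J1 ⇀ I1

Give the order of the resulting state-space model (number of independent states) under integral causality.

1  (I1 all integral)

bond 2 →J1  (Se1: effort source, stroke at far end)
bond 3 →I1  (prefer integral on I1)
bond 0 →J1  (J1: bond 3 brought flow, rest push out)
bond 1 →J2  (closing 0-jn rule on J2)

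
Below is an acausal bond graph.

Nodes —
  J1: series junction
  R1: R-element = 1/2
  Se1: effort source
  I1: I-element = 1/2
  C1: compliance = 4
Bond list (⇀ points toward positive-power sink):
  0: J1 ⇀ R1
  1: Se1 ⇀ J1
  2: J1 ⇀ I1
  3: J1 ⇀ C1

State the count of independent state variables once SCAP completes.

#1 |J1  (Se1 (Se) sets effort on bond)
#2 |I1  (I1 outputs flow p/I1)
#0 |J1  (1-jn J1 has f-setter on 2)
#3 |J1  (common-f at J1 fixed by 2)

2  (C1, I1 all integral)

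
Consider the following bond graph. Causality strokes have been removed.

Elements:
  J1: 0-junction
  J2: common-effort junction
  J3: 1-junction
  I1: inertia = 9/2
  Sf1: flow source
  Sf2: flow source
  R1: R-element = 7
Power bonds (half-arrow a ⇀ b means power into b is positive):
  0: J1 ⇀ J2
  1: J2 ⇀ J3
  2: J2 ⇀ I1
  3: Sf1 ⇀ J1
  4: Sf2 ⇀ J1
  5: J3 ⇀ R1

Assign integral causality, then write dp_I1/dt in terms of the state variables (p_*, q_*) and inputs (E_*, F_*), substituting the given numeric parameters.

β3 →Sf1  (Sf1 (Sf) sets flow on bond)
β4 →Sf2  (Sf2: flow source, stroke at near end)
β0 →J1  (closing 0-jn rule on J1)
β2 →I1  (I1: I, integral causality)
β1 →J2  (only one effort-in slot at J2)
β5 →J3  (J3: bond 1 brought flow, rest push out)

dp_I1/dt = 7*F_Sf1 + 7*F_Sf2 - 14*p_I1/9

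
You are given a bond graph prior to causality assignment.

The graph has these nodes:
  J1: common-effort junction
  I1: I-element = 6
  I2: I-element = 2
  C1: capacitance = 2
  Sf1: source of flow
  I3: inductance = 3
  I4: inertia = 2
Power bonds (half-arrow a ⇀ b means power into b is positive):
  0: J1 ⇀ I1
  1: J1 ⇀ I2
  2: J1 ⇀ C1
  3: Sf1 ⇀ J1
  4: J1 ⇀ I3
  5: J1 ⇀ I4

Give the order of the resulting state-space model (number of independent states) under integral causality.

5  (C1, I1, I2, I3, I4 all integral)

#3 stroke→Sf1  (Sf1 fixes flow; stroke at Sf1)
#0 stroke→I1  (I1 integral (f out))
#1 stroke→I2  (I2 outputs flow p/I2)
#2 stroke→J1  (prefer integral on C1)
#4 stroke→I3  (J1: bond 2 brought effort, rest push out)
#5 stroke→I4  (J1: bond 2 brought effort, rest push out)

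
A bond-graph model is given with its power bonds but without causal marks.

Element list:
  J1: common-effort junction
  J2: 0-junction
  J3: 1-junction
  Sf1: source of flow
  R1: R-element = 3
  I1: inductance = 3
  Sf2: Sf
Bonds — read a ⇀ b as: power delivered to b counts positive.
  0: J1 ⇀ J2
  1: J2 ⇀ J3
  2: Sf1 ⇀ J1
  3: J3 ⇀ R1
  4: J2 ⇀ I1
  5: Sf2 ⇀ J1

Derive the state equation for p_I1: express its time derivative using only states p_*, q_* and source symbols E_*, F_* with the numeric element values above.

bond 2 →Sf1  (Sf1 fixes flow; stroke at Sf1)
bond 5 →Sf2  (Sf2 fixes flow; stroke at Sf2)
bond 0 →J1  (only one effort-in slot at J1)
bond 4 →I1  (I1 outputs flow p/I1)
bond 1 →J2  (closing 0-jn rule on J2)
bond 3 →J3  (1-jn J3 has f-setter on 1)

dp_I1/dt = 3*F_Sf1 + 3*F_Sf2 - p_I1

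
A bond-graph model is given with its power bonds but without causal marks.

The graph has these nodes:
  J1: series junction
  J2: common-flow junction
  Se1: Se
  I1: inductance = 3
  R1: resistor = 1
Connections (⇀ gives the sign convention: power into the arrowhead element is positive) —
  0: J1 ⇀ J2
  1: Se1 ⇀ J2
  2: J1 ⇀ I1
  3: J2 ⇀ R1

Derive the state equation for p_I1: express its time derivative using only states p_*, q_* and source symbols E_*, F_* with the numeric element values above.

β1 stroke→J2  (Se1 fixes effort; stroke away)
β2 stroke→I1  (prefer integral on I1)
β0 stroke→J1  (J1 flow already set via bond 2)
β3 stroke→J2  (common-f at J2 fixed by 0)

dp_I1/dt = E_Se1 - p_I1/3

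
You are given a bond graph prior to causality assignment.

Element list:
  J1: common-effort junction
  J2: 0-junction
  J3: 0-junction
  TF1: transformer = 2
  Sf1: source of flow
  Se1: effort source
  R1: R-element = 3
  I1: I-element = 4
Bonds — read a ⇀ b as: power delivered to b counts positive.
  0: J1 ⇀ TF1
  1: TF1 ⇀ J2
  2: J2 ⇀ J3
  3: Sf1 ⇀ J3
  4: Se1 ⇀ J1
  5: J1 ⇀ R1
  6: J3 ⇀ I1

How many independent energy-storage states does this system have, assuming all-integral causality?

b3 stroke→Sf1  (source Sf1 imposes f)
b4 stroke→J1  (Se1: effort source, stroke at far end)
b0 stroke→TF1  (0-jn J1 has e-setter on 4)
b5 stroke→R1  (J1: bond 4 brought effort, rest push out)
b1 stroke→J2  (TF TF1: opposite of bond 0)
b2 stroke→J3  (J2: bond 1 brought effort, rest push out)
b6 stroke→I1  (J3: bond 2 brought effort, rest push out)

1  (I1 all integral)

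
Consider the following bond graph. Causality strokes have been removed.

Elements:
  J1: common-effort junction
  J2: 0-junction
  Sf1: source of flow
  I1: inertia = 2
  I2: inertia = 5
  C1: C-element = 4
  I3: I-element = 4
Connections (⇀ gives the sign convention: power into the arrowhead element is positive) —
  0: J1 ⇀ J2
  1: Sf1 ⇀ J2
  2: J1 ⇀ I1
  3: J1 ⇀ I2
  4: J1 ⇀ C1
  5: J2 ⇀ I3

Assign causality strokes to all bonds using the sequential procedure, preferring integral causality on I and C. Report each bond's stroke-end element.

bond 1 →Sf1  (Sf1: flow source, stroke at near end)
bond 2 →I1  (I1 integral (f out))
bond 3 →I2  (I2 outputs flow p/I2)
bond 4 →J1  (C1 integral (e out))
bond 0 →J2  (J1 effort already set via bond 4)
bond 5 →I3  (J2: bond 0 brought effort, rest push out)

b0 →J2
b1 →Sf1
b2 →I1
b3 →I2
b4 →J1
b5 →I3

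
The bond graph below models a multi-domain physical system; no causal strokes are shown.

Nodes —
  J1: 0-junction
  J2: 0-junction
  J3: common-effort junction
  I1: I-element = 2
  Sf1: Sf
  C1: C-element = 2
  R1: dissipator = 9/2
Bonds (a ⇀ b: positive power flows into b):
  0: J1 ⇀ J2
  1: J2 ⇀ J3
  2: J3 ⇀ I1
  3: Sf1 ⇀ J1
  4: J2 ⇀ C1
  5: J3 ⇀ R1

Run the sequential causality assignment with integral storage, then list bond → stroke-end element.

β0 stroke→J1
β1 stroke→J3
β2 stroke→I1
β3 stroke→Sf1
β4 stroke→J2
β5 stroke→R1

β3 stroke→Sf1  (Sf1 (Sf) sets flow on bond)
β0 stroke→J1  (only one effort-in slot at J1)
β2 stroke→I1  (I1 integral (f out))
β4 stroke→J2  (prefer integral on C1)
β1 stroke→J3  (J2 effort already set via bond 4)
β5 stroke→R1  (J3: bond 1 brought effort, rest push out)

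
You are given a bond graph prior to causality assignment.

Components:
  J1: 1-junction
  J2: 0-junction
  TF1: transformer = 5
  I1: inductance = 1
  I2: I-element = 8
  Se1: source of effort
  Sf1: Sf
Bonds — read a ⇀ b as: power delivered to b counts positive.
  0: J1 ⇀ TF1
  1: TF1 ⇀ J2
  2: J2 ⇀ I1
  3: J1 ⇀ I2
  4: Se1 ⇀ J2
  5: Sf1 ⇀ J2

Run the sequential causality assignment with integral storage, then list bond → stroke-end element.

#4 stroke→J2  (Se1 (Se) sets effort on bond)
#5 stroke→Sf1  (Sf1 fixes flow; stroke at Sf1)
#1 stroke→TF1  (J2 effort already set via bond 4)
#2 stroke→I1  (J2: bond 4 brought effort, rest push out)
#0 stroke→J1  (TF1 one-in-one-out from 1)
#3 stroke→I2  (J1: last free bond brings flow in)

b0 stroke→J1
b1 stroke→TF1
b2 stroke→I1
b3 stroke→I2
b4 stroke→J2
b5 stroke→Sf1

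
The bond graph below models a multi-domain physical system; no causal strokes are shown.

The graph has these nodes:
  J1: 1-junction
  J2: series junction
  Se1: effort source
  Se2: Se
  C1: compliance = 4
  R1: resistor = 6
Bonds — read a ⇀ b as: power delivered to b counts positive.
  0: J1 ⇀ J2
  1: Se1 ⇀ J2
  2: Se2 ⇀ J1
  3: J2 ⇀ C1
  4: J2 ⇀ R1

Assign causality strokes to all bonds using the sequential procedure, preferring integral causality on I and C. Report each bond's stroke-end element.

bond 1 →J2  (Se1 fixes effort; stroke away)
bond 2 →J1  (Se2: effort source, stroke at far end)
bond 0 →J2  (closing 1-jn rule on J1)
bond 3 →J2  (C1 outputs effort q/C1)
bond 4 →R1  (J2 needs exactly one f-in)

#0 →J2
#1 →J2
#2 →J1
#3 →J2
#4 →R1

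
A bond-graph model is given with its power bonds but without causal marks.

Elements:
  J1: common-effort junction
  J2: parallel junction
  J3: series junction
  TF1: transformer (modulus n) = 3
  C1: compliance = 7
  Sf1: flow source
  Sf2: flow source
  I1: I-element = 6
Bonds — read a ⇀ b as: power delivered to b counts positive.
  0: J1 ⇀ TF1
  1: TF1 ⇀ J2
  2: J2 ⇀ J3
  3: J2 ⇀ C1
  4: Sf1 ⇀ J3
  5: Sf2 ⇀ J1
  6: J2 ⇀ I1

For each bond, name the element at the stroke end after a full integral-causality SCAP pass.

β4 stroke at Sf1  (Sf1: flow source, stroke at near end)
β5 stroke at Sf2  (Sf2: flow source, stroke at near end)
β0 stroke at J1  (J1 needs exactly one e-in)
β2 stroke at J3  (common-f at J3 fixed by 4)
β1 stroke at TF1  (through TF1, causality passes straight; one stroke at TF1)
β3 stroke at J2  (C1 outputs effort q/C1)
β6 stroke at I1  (0-jn J2 has e-setter on 3)

b0 →J1
b1 →TF1
b2 →J3
b3 →J2
b4 →Sf1
b5 →Sf2
b6 →I1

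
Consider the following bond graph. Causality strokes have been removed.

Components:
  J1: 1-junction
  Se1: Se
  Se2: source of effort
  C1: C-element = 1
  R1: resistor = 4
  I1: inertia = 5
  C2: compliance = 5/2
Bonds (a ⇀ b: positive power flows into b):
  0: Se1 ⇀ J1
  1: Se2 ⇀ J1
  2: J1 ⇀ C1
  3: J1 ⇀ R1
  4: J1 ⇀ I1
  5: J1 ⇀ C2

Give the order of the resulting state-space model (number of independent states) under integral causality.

3  (C1, C2, I1 all integral)

β0 stroke→J1  (Se1: effort source, stroke at far end)
β1 stroke→J1  (Se2 (Se) sets effort on bond)
β2 stroke→J1  (C1 integral (e out))
β4 stroke→I1  (prefer integral on I1)
β3 stroke→J1  (J1: bond 4 brought flow, rest push out)
β5 stroke→J1  (J1: bond 4 brought flow, rest push out)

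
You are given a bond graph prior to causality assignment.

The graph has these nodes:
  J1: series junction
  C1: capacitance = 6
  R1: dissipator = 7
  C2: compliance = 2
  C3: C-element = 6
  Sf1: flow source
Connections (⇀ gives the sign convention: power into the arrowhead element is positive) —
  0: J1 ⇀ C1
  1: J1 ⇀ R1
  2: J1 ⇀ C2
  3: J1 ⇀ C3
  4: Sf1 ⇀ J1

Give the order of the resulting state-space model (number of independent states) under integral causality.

#4 |Sf1  (Sf1: flow source, stroke at near end)
#0 |J1  (J1: bond 4 brought flow, rest push out)
#1 |J1  (1-jn J1 has f-setter on 4)
#2 |J1  (J1: bond 4 brought flow, rest push out)
#3 |J1  (J1: bond 4 brought flow, rest push out)

3  (C1, C2, C3 all integral)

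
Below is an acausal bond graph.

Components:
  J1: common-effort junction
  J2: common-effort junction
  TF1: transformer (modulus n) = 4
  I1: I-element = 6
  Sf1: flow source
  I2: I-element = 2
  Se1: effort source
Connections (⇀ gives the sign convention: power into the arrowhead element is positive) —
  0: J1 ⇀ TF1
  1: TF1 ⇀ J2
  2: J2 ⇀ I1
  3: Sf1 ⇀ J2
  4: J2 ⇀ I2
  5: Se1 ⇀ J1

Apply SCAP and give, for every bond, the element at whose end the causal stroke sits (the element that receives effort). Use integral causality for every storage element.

β3 |Sf1  (Sf1: flow source, stroke at near end)
β5 |J1  (Se1 fixes effort; stroke away)
β0 |TF1  (J1 effort already set via bond 5)
β1 |J2  (TF1 one-in-one-out from 0)
β2 |I1  (0-jn J2 has e-setter on 1)
β4 |I2  (J2 effort already set via bond 1)

β0 →TF1
β1 →J2
β2 →I1
β3 →Sf1
β4 →I2
β5 →J1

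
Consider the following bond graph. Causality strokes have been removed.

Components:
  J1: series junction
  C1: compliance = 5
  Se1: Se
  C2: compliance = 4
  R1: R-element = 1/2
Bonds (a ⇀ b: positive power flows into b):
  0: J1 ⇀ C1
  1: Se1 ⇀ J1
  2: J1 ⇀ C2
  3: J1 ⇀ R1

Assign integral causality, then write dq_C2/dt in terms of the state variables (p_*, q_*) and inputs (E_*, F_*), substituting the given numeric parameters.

β1 |J1  (source Se1 imposes e)
β0 |J1  (prefer integral on C1)
β2 |J1  (C2 outputs effort q/C2)
β3 |R1  (J1: last free bond brings flow in)

dq_C2/dt = 2*E_Se1 - 2*q_C1/5 - q_C2/2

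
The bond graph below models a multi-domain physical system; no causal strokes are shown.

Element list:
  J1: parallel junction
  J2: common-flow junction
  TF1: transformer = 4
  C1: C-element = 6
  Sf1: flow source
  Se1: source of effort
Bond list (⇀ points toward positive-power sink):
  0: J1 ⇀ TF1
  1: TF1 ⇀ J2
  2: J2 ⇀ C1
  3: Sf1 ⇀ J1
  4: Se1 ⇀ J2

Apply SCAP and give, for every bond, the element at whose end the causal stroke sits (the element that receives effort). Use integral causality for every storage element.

#0 →J1
#1 →TF1
#2 →J2
#3 →Sf1
#4 →J2

#3 stroke→Sf1  (Sf1 (Sf) sets flow on bond)
#4 stroke→J2  (source Se1 imposes e)
#0 stroke→J1  (J1 needs exactly one e-in)
#1 stroke→TF1  (TF TF1: opposite of bond 0)
#2 stroke→J2  (J2 flow already set via bond 1)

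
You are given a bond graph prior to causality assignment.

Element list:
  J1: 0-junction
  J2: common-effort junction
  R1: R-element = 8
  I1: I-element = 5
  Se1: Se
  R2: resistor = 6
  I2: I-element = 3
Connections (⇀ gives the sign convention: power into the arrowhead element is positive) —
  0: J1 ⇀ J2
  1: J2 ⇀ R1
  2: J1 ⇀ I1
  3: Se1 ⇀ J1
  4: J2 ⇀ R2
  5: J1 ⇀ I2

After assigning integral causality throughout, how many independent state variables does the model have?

bond 3 |J1  (Se1 fixes effort; stroke away)
bond 0 |J2  (common-e at J1 fixed by 3)
bond 2 |I1  (0-jn J1 has e-setter on 3)
bond 5 |I2  (0-jn J1 has e-setter on 3)
bond 1 |R1  (0-jn J2 has e-setter on 0)
bond 4 |R2  (J2 effort already set via bond 0)

2  (I1, I2 all integral)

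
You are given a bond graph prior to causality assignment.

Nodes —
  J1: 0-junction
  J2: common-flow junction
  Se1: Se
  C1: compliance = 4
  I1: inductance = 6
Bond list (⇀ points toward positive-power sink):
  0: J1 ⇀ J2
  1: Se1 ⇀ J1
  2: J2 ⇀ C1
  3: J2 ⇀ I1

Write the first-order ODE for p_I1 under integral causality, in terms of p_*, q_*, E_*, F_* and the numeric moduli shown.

bond 1 stroke→J1  (source Se1 imposes e)
bond 0 stroke→J2  (common-e at J1 fixed by 1)
bond 2 stroke→J2  (C1: C, integral causality)
bond 3 stroke→I1  (closing 1-jn rule on J2)

dp_I1/dt = E_Se1 - q_C1/4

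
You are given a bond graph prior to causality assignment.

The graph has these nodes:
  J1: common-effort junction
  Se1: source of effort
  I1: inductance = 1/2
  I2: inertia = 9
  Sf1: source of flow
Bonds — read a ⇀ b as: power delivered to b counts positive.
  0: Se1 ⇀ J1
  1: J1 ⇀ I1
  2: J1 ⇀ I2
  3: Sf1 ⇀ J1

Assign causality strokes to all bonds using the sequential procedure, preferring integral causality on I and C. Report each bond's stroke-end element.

β0 |J1
β1 |I1
β2 |I2
β3 |Sf1

b0 stroke at J1  (Se1: effort source, stroke at far end)
b3 stroke at Sf1  (Sf1 fixes flow; stroke at Sf1)
b1 stroke at I1  (common-e at J1 fixed by 0)
b2 stroke at I2  (common-e at J1 fixed by 0)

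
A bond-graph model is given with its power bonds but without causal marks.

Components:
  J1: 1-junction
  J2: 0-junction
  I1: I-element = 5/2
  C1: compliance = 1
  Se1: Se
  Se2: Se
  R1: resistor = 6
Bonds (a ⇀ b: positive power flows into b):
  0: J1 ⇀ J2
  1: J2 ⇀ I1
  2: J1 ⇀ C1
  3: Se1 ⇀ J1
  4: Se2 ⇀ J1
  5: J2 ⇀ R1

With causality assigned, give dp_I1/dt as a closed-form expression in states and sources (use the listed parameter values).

#3 →J1  (Se1 fixes effort; stroke away)
#4 →J1  (source Se2 imposes e)
#1 →I1  (I1 outputs flow p/I1)
#2 →J1  (prefer integral on C1)
#0 →J2  (J1 needs exactly one f-in)
#5 →R1  (common-e at J2 fixed by 0)

dp_I1/dt = E_Se1 + E_Se2 - q_C1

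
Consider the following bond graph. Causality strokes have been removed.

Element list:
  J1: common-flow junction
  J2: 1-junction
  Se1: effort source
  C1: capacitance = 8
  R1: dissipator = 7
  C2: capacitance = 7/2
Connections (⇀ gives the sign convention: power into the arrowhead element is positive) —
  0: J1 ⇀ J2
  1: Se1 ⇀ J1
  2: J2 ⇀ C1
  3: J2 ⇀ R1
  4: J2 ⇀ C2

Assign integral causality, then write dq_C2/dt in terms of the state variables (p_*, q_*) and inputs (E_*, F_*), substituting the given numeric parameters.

b1 stroke→J1  (source Se1 imposes e)
b0 stroke→J2  (closing 1-jn rule on J1)
b2 stroke→J2  (C1 integral (e out))
b4 stroke→J2  (prefer integral on C2)
b3 stroke→R1  (only one flow-in slot at J2)

dq_C2/dt = E_Se1/7 - q_C1/56 - 2*q_C2/49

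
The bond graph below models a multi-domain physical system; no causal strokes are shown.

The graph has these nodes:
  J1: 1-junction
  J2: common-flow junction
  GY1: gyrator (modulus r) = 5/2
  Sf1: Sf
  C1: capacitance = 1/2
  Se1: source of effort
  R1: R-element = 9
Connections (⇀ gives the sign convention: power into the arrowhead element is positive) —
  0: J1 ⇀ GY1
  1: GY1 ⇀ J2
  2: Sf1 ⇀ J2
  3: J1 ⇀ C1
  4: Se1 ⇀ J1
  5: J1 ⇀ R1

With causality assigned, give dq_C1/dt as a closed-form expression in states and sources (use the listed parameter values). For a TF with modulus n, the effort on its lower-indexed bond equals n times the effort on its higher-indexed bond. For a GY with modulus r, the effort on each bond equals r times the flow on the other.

bond 2 stroke→Sf1  (Sf1 fixes flow; stroke at Sf1)
bond 4 stroke→J1  (Se1 fixes effort; stroke away)
bond 1 stroke→J2  (1-jn J2 has f-setter on 2)
bond 0 stroke→J1  (GY1: gyrator matches bond 1)
bond 3 stroke→J1  (C1 outputs effort q/C1)
bond 5 stroke→R1  (J1 needs exactly one f-in)

dq_C1/dt = E_Se1/9 - 5*F_Sf1/18 - 2*q_C1/9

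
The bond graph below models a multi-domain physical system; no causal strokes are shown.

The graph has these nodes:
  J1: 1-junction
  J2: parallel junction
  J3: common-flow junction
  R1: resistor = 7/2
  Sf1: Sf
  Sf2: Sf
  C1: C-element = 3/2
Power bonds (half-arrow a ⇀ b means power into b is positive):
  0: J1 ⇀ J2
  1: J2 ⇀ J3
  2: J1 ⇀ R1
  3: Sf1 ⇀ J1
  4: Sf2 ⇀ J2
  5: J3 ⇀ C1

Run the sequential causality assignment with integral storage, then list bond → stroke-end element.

#0 |J1
#1 |J2
#2 |J1
#3 |Sf1
#4 |Sf2
#5 |J3

β3 stroke at Sf1  (source Sf1 imposes f)
β4 stroke at Sf2  (Sf2 fixes flow; stroke at Sf2)
β0 stroke at J1  (common-f at J1 fixed by 3)
β2 stroke at J1  (common-f at J1 fixed by 3)
β1 stroke at J2  (J2 needs exactly one e-in)
β5 stroke at J3  (J3: bond 1 brought flow, rest push out)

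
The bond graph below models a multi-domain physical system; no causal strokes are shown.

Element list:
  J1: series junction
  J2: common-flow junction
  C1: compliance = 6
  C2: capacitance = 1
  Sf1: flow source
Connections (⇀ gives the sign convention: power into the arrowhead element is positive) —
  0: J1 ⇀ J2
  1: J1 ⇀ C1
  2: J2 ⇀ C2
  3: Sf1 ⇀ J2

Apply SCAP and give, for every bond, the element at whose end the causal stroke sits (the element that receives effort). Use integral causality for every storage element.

β3 →Sf1  (Sf1: flow source, stroke at near end)
β0 →J2  (J2: bond 3 brought flow, rest push out)
β2 →J2  (common-f at J2 fixed by 3)
β1 →J1  (J1 flow already set via bond 0)

b0 stroke at J2
b1 stroke at J1
b2 stroke at J2
b3 stroke at Sf1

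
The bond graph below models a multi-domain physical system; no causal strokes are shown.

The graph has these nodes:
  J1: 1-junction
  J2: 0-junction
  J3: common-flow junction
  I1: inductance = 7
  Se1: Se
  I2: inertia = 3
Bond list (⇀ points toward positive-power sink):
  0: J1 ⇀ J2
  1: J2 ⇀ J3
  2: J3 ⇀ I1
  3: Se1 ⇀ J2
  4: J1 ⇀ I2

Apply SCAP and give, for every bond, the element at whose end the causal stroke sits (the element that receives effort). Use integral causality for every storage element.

b0 |J1
b1 |J3
b2 |I1
b3 |J2
b4 |I2

#3 stroke at J2  (source Se1 imposes e)
#0 stroke at J1  (0-jn J2 has e-setter on 3)
#1 stroke at J3  (common-e at J2 fixed by 3)
#2 stroke at I1  (J3 needs exactly one f-in)
#4 stroke at I2  (closing 1-jn rule on J1)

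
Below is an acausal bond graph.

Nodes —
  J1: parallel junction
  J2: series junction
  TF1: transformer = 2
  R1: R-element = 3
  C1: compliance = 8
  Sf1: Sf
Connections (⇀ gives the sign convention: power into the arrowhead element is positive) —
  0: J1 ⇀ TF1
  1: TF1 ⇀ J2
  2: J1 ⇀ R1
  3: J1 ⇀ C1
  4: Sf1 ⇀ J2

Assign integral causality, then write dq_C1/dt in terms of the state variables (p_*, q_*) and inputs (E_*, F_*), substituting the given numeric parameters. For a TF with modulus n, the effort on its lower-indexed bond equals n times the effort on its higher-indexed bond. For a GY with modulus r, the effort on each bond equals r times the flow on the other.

dq_C1/dt = -F_Sf1/2 - q_C1/24

#4 stroke at Sf1  (Sf1 (Sf) sets flow on bond)
#1 stroke at J2  (common-f at J2 fixed by 4)
#0 stroke at TF1  (TF TF1: opposite of bond 1)
#3 stroke at J1  (C1: C, integral causality)
#2 stroke at R1  (J1: bond 3 brought effort, rest push out)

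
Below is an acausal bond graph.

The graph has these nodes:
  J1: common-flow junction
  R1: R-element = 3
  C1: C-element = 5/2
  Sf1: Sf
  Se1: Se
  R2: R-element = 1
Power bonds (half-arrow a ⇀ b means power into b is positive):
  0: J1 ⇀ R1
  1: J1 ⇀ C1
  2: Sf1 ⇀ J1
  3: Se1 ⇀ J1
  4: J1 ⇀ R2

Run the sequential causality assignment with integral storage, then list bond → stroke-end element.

β0 stroke at J1
β1 stroke at J1
β2 stroke at Sf1
β3 stroke at J1
β4 stroke at J1

β2 stroke→Sf1  (Sf1: flow source, stroke at near end)
β3 stroke→J1  (source Se1 imposes e)
β0 stroke→J1  (J1: bond 2 brought flow, rest push out)
β1 stroke→J1  (J1: bond 2 brought flow, rest push out)
β4 stroke→J1  (J1 flow already set via bond 2)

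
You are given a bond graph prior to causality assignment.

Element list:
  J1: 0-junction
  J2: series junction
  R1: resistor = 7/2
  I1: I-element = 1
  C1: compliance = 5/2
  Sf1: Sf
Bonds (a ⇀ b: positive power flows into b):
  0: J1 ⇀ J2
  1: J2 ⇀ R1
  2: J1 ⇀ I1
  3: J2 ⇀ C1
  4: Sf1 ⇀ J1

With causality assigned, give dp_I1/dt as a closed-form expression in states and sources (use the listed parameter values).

dp_I1/dt = 7*F_Sf1/2 - 7*p_I1/2 + 2*q_C1/5

b4 →Sf1  (Sf1: flow source, stroke at near end)
b2 →I1  (I1 integral (f out))
b0 →J1  (closing 0-jn rule on J1)
b1 →J2  (J2 flow already set via bond 0)
b3 →J2  (J2 flow already set via bond 0)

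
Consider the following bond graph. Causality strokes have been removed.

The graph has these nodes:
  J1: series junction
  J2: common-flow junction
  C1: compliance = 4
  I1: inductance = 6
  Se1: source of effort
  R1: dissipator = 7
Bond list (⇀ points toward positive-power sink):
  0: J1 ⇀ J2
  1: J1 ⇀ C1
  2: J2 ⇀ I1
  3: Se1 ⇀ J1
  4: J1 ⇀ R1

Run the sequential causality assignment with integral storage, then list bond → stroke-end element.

bond 3 |J1  (Se1 (Se) sets effort on bond)
bond 1 |J1  (prefer integral on C1)
bond 2 |I1  (I1 integral (f out))
bond 0 |J2  (J2 flow already set via bond 2)
bond 4 |J1  (J1: bond 0 brought flow, rest push out)

β0 →J2
β1 →J1
β2 →I1
β3 →J1
β4 →J1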